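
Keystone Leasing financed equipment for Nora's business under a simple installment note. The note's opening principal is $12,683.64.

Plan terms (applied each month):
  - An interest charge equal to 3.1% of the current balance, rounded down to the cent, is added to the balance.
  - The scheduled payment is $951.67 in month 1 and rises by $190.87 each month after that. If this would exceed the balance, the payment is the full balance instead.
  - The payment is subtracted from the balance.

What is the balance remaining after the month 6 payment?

Month 1: $12,683.64 +$393.19 interest = $13,076.83; pay $951.67 → $12,125.16
Month 2: $12,125.16 +$375.87 interest = $12,501.03; pay $1,142.54 → $11,358.49
Month 3: $11,358.49 +$352.11 interest = $11,710.60; pay $1,333.41 → $10,377.19
Month 4: $10,377.19 +$321.69 interest = $10,698.88; pay $1,524.28 → $9,174.60
Month 5: $9,174.60 +$284.41 interest = $9,459.01; pay $1,715.15 → $7,743.86
Month 6: $7,743.86 +$240.05 interest = $7,983.91; pay $1,906.02 → $6,077.89

$6,077.89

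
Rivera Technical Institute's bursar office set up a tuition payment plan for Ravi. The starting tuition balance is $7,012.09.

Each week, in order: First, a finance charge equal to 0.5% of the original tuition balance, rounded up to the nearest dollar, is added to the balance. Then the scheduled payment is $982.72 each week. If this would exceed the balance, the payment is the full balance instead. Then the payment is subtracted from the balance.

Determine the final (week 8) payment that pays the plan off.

$421.05

# | Opening | Interest | Payment | End bal
1 | $7,012.09 | $36.00 | $982.72 | $6,065.37
2 | $6,065.37 | $36.00 | $982.72 | $5,118.65
3 | $5,118.65 | $36.00 | $982.72 | $4,171.93
4 | $4,171.93 | $36.00 | $982.72 | $3,225.21
5 | $3,225.21 | $36.00 | $982.72 | $2,278.49
6 | $2,278.49 | $36.00 | $982.72 | $1,331.77
7 | $1,331.77 | $36.00 | $982.72 | $385.05
8 | $385.05 | $36.00 | $421.05 | $0.00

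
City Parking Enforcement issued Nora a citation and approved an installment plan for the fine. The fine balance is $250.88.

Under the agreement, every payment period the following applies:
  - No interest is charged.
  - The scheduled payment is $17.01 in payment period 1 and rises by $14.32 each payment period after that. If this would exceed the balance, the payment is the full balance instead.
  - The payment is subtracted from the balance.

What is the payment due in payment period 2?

$31.33

Payment period 1: opening $250.88; payment $17.01; balance $233.87
Payment period 2: opening $233.87; payment $31.33; balance $202.54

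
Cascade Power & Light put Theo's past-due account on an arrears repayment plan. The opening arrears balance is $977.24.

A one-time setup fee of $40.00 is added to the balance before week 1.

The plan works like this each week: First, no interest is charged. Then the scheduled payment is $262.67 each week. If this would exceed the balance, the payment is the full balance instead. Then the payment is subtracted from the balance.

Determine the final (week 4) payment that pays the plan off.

Week 1: opening $1,017.24; payment $262.67; balance $754.57
Week 2: opening $754.57; payment $262.67; balance $491.90
Week 3: opening $491.90; payment $262.67; balance $229.23
Week 4: opening $229.23; payment $229.23; balance $0.00

$229.23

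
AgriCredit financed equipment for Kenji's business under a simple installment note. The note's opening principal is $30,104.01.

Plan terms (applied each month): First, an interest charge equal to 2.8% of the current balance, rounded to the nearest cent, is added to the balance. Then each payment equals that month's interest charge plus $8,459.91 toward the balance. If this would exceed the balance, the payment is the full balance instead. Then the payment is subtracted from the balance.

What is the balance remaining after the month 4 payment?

$0.00

Month 1: opening $30,104.01; interest $842.91 → $30,946.92; payment $9,302.82; balance $21,644.10
Month 2: opening $21,644.10; interest $606.03 → $22,250.13; payment $9,065.94; balance $13,184.19
Month 3: opening $13,184.19; interest $369.16 → $13,553.35; payment $8,829.07; balance $4,724.28
Month 4: opening $4,724.28; interest $132.28 → $4,856.56; payment $4,856.56; balance $0.00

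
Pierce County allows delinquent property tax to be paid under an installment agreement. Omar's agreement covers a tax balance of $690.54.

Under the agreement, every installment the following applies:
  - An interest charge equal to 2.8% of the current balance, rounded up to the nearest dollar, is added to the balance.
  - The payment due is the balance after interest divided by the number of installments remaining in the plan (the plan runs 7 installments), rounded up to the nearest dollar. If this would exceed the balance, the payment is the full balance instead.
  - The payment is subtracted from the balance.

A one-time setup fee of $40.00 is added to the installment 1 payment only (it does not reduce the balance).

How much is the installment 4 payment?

Installment 1: $690.54 +$20.00 interest = $710.54; pay $102.00 (+ $40.00 fee) → $608.54
Installment 2: $608.54 +$18.00 interest = $626.54; pay $105.00 → $521.54
Installment 3: $521.54 +$15.00 interest = $536.54; pay $108.00 → $428.54
Installment 4: $428.54 +$12.00 interest = $440.54; pay $111.00 → $329.54

$111.00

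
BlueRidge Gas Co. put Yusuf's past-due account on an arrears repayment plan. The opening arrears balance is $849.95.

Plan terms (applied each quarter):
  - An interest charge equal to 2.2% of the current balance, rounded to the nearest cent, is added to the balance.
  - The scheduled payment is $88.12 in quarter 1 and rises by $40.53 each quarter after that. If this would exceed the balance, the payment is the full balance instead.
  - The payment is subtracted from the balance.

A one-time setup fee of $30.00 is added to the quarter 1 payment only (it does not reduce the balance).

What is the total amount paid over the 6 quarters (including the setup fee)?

Quarter 1: opening $849.95; interest $18.70 → $868.65; payment $88.12 (+ $30.00 fee); balance $780.53
Quarter 2: opening $780.53; interest $17.17 → $797.70; payment $128.65; balance $669.05
Quarter 3: opening $669.05; interest $14.72 → $683.77; payment $169.18; balance $514.59
Quarter 4: opening $514.59; interest $11.32 → $525.91; payment $209.71; balance $316.20
Quarter 5: opening $316.20; interest $6.96 → $323.16; payment $250.24; balance $72.92
Quarter 6: opening $72.92; interest $1.60 → $74.52; payment $74.52; balance $0.00
Total paid: $950.42

$950.42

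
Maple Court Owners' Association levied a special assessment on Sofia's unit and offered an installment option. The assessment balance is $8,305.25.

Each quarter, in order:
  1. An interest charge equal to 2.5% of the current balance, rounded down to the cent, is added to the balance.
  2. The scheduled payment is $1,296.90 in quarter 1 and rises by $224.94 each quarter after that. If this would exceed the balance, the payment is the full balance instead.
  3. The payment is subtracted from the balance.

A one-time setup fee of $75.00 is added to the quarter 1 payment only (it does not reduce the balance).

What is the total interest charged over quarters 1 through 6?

$708.81

Quarter 1: opening $8,305.25; interest $207.63 → $8,512.88; payment $1,296.90 (+ $75.00 fee); balance $7,215.98
Quarter 2: opening $7,215.98; interest $180.39 → $7,396.37; payment $1,521.84; balance $5,874.53
Quarter 3: opening $5,874.53; interest $146.86 → $6,021.39; payment $1,746.78; balance $4,274.61
Quarter 4: opening $4,274.61; interest $106.86 → $4,381.47; payment $1,971.72; balance $2,409.75
Quarter 5: opening $2,409.75; interest $60.24 → $2,469.99; payment $2,196.66; balance $273.33
Quarter 6: opening $273.33; interest $6.83 → $280.16; payment $280.16; balance $0.00
Total interest: $207.63 + $180.39 + $146.86 + $106.86 + $60.24 + $6.83 = $708.81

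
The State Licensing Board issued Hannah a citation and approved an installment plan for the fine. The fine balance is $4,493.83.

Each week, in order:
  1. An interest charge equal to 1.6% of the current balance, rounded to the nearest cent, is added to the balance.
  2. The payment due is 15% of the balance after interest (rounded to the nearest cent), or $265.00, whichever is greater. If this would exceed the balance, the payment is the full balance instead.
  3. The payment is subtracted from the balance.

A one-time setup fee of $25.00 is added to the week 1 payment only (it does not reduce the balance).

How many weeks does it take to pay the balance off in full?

# | Opening | Interest | Payment | Fee | End bal
1 | $4,493.83 | $71.90 | $684.86 | $25.00 | $3,880.87
2 | $3,880.87 | $62.09 | $591.44 | — | $3,351.52
3 | $3,351.52 | $53.62 | $510.77 | — | $2,894.37
4 | $2,894.37 | $46.31 | $441.10 | — | $2,499.58
5 | $2,499.58 | $39.99 | $380.94 | — | $2,158.63
6 | $2,158.63 | $34.54 | $328.98 | — | $1,864.19
7 | $1,864.19 | $29.83 | $284.10 | — | $1,609.92
8 | $1,609.92 | $25.76 | $265.00 | — | $1,370.68
9 | $1,370.68 | $21.93 | $265.00 | — | $1,127.61
10 | $1,127.61 | $18.04 | $265.00 | — | $880.65
11 | $880.65 | $14.09 | $265.00 | — | $629.74
12 | $629.74 | $10.08 | $265.00 | — | $374.82
13 | $374.82 | $6.00 | $265.00 | — | $115.82
14 | $115.82 | $1.85 | $117.67 | — | $0.00
Balance reaches $0.00 in week 14.

14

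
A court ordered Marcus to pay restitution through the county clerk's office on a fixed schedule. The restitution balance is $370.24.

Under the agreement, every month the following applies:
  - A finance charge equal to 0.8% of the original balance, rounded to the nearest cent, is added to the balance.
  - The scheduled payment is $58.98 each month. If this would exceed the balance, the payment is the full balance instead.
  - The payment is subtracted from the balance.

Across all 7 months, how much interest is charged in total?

$20.72

# | Opening | Interest | Payment | End bal
1 | $370.24 | $2.96 | $58.98 | $314.22
2 | $314.22 | $2.96 | $58.98 | $258.20
3 | $258.20 | $2.96 | $58.98 | $202.18
4 | $202.18 | $2.96 | $58.98 | $146.16
5 | $146.16 | $2.96 | $58.98 | $90.14
6 | $90.14 | $2.96 | $58.98 | $34.12
7 | $34.12 | $2.96 | $37.08 | $0.00
Total interest: $2.96 + $2.96 + $2.96 + $2.96 + $2.96 + $2.96 + $2.96 = $20.72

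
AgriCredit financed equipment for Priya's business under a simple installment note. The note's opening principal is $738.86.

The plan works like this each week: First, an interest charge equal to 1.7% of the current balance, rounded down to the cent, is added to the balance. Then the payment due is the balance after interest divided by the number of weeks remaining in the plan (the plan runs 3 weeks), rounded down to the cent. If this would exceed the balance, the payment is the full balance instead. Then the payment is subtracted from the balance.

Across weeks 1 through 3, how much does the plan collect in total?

$764.26

Week 1: $738.86 +$12.56 interest = $751.42; pay $250.47 → $500.95
Week 2: $500.95 +$8.51 interest = $509.46; pay $254.73 → $254.73
Week 3: $254.73 +$4.33 interest = $259.06; pay $259.06 → $0.00
Total paid: $764.26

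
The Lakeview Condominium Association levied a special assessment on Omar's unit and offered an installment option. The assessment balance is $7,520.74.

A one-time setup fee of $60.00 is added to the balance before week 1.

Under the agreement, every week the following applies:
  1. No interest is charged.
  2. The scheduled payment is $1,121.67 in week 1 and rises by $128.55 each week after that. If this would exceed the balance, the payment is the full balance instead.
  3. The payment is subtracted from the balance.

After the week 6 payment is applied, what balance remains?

Week 1: $7,580.74 − $1,121.67 → $6,459.07
Week 2: $6,459.07 − $1,250.22 → $5,208.85
Week 3: $5,208.85 − $1,378.77 → $3,830.08
Week 4: $3,830.08 − $1,507.32 → $2,322.76
Week 5: $2,322.76 − $1,635.87 → $686.89
Week 6: $686.89 − $686.89 → $0.00

$0.00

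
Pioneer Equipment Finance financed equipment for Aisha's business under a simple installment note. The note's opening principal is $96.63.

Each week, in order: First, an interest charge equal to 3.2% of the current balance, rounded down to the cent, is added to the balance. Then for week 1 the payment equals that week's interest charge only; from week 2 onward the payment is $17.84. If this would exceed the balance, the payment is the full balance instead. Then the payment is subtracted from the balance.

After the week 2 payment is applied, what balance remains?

$81.88

Week 1: $96.63 +$3.09 interest = $99.72; pay $3.09 → $96.63
Week 2: $96.63 +$3.09 interest = $99.72; pay $17.84 → $81.88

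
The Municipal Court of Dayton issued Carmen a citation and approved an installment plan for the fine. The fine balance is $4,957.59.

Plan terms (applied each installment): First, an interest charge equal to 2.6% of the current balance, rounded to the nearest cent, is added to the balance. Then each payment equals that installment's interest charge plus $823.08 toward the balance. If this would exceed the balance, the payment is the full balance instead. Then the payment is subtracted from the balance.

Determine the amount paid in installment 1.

Installment 1: opening $4,957.59; interest $128.90 → $5,086.49; payment $951.98; balance $4,134.51

$951.98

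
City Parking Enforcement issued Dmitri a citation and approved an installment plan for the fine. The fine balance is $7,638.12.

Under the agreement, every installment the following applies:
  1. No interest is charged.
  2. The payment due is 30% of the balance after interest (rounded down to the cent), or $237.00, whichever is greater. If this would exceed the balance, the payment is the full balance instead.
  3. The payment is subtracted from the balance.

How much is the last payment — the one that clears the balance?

$155.05

Installment 1: $7,638.12 − $2,291.43 → $5,346.69
Installment 2: $5,346.69 − $1,604.00 → $3,742.69
Installment 3: $3,742.69 − $1,122.80 → $2,619.89
Installment 4: $2,619.89 − $785.96 → $1,833.93
Installment 5: $1,833.93 − $550.17 → $1,283.76
Installment 6: $1,283.76 − $385.12 → $898.64
Installment 7: $898.64 − $269.59 → $629.05
Installment 8: $629.05 − $237.00 → $392.05
Installment 9: $392.05 − $237.00 → $155.05
Installment 10: $155.05 − $155.05 → $0.00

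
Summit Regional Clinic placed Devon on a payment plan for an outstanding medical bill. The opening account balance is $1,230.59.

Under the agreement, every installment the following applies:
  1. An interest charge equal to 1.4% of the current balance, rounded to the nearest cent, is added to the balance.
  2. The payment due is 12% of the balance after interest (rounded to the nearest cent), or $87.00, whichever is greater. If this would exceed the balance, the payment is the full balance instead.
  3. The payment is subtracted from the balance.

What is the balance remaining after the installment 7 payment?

Installment 1: $1,230.59 +$17.23 interest = $1,247.82; pay $149.74 → $1,098.08
Installment 2: $1,098.08 +$15.37 interest = $1,113.45; pay $133.61 → $979.84
Installment 3: $979.84 +$13.72 interest = $993.56; pay $119.23 → $874.33
Installment 4: $874.33 +$12.24 interest = $886.57; pay $106.39 → $780.18
Installment 5: $780.18 +$10.92 interest = $791.10; pay $94.93 → $696.17
Installment 6: $696.17 +$9.75 interest = $705.92; pay $87.00 → $618.92
Installment 7: $618.92 +$8.66 interest = $627.58; pay $87.00 → $540.58

$540.58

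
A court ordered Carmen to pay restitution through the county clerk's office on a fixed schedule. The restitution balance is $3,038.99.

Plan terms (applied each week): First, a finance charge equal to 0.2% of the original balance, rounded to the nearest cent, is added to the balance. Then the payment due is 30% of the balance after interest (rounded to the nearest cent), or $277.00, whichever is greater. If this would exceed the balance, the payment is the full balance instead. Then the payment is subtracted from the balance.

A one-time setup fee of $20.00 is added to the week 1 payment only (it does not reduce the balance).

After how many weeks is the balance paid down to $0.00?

7

# | Opening | Interest | Payment | Fee | End bal
1 | $3,038.99 | $6.08 | $913.52 | $20.00 | $2,131.55
2 | $2,131.55 | $6.08 | $641.29 | — | $1,496.34
3 | $1,496.34 | $6.08 | $450.73 | — | $1,051.69
4 | $1,051.69 | $6.08 | $317.33 | — | $740.44
5 | $740.44 | $6.08 | $277.00 | — | $469.52
6 | $469.52 | $6.08 | $277.00 | — | $198.60
7 | $198.60 | $6.08 | $204.68 | — | $0.00
Balance reaches $0.00 in week 7.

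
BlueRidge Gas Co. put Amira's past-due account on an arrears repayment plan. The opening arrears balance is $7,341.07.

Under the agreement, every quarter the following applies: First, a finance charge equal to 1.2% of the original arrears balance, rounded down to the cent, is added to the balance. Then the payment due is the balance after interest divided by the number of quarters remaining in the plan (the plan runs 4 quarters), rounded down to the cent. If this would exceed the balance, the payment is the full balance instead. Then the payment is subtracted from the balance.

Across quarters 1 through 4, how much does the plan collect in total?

# | Opening | Interest | Payment | End bal
1 | $7,341.07 | $88.09 | $1,857.29 | $5,571.87
2 | $5,571.87 | $88.09 | $1,886.65 | $3,773.31
3 | $3,773.31 | $88.09 | $1,930.70 | $1,930.70
4 | $1,930.70 | $88.09 | $2,018.79 | $0.00
Total paid: $7,693.43

$7,693.43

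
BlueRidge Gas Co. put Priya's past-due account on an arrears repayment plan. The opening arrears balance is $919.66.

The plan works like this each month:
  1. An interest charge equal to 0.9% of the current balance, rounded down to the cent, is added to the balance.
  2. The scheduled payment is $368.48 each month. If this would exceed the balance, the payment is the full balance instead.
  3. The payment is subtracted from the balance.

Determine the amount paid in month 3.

Month 1: opening $919.66; interest $8.27 → $927.93; payment $368.48; balance $559.45
Month 2: opening $559.45; interest $5.03 → $564.48; payment $368.48; balance $196.00
Month 3: opening $196.00; interest $1.76 → $197.76; payment $197.76; balance $0.00

$197.76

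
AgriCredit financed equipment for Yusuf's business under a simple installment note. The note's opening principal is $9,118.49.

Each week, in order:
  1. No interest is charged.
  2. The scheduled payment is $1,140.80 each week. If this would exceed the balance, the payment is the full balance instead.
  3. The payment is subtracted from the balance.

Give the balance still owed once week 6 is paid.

# | Opening | Payment | End bal
1 | $9,118.49 | $1,140.80 | $7,977.69
2 | $7,977.69 | $1,140.80 | $6,836.89
3 | $6,836.89 | $1,140.80 | $5,696.09
4 | $5,696.09 | $1,140.80 | $4,555.29
5 | $4,555.29 | $1,140.80 | $3,414.49
6 | $3,414.49 | $1,140.80 | $2,273.69

$2,273.69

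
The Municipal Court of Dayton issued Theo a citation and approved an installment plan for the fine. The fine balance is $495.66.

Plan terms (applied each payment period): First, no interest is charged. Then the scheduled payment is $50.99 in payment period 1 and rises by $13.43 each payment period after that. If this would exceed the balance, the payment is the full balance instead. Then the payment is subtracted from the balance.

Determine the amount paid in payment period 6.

# | Opening | Payment | End bal
1 | $495.66 | $50.99 | $444.67
2 | $444.67 | $64.42 | $380.25
3 | $380.25 | $77.85 | $302.40
4 | $302.40 | $91.28 | $211.12
5 | $211.12 | $104.71 | $106.41
6 | $106.41 | $106.41 | $0.00

$106.41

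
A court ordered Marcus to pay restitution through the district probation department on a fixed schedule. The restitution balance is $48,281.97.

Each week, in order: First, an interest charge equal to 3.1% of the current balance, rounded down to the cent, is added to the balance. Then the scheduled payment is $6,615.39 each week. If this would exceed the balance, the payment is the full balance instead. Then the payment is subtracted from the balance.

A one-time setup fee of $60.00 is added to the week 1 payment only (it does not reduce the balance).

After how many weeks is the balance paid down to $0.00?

# | Opening | Interest | Payment | Fee | End bal
1 | $48,281.97 | $1,496.74 | $6,615.39 | $60.00 | $43,163.32
2 | $43,163.32 | $1,338.06 | $6,615.39 | — | $37,885.99
3 | $37,885.99 | $1,174.46 | $6,615.39 | — | $32,445.06
4 | $32,445.06 | $1,005.79 | $6,615.39 | — | $26,835.46
5 | $26,835.46 | $831.89 | $6,615.39 | — | $21,051.96
6 | $21,051.96 | $652.61 | $6,615.39 | — | $15,089.18
7 | $15,089.18 | $467.76 | $6,615.39 | — | $8,941.55
8 | $8,941.55 | $277.18 | $6,615.39 | — | $2,603.34
9 | $2,603.34 | $80.70 | $2,684.04 | — | $0.00
Balance reaches $0.00 in week 9.

9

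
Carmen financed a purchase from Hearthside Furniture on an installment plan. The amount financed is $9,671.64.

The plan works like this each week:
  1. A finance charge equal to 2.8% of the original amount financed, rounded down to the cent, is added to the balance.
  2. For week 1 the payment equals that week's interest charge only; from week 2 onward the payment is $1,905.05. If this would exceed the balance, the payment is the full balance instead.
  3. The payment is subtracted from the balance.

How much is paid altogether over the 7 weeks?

Week 1: opening $9,671.64; interest $270.80 → $9,942.44; payment $270.80; balance $9,671.64
Week 2: opening $9,671.64; interest $270.80 → $9,942.44; payment $1,905.05; balance $8,037.39
Week 3: opening $8,037.39; interest $270.80 → $8,308.19; payment $1,905.05; balance $6,403.14
Week 4: opening $6,403.14; interest $270.80 → $6,673.94; payment $1,905.05; balance $4,768.89
Week 5: opening $4,768.89; interest $270.80 → $5,039.69; payment $1,905.05; balance $3,134.64
Week 6: opening $3,134.64; interest $270.80 → $3,405.44; payment $1,905.05; balance $1,500.39
Week 7: opening $1,500.39; interest $270.80 → $1,771.19; payment $1,771.19; balance $0.00
Total paid: $11,567.24

$11,567.24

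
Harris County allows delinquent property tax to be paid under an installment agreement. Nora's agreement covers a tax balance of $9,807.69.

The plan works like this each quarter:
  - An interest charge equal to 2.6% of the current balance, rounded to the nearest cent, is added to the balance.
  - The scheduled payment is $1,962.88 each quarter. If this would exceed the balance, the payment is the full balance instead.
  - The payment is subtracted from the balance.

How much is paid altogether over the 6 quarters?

$10,648.08

Quarter 1: $9,807.69 +$255.00 interest = $10,062.69; pay $1,962.88 → $8,099.81
Quarter 2: $8,099.81 +$210.60 interest = $8,310.41; pay $1,962.88 → $6,347.53
Quarter 3: $6,347.53 +$165.04 interest = $6,512.57; pay $1,962.88 → $4,549.69
Quarter 4: $4,549.69 +$118.29 interest = $4,667.98; pay $1,962.88 → $2,705.10
Quarter 5: $2,705.10 +$70.33 interest = $2,775.43; pay $1,962.88 → $812.55
Quarter 6: $812.55 +$21.13 interest = $833.68; pay $833.68 → $0.00
Total paid: $10,648.08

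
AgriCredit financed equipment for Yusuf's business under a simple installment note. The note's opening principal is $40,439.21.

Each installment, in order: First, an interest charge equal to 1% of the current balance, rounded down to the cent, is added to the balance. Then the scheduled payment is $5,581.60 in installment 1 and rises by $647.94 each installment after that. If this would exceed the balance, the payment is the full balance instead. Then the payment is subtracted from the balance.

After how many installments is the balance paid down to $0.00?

6

Installment 1: opening $40,439.21; interest $404.39 → $40,843.60; payment $5,581.60; balance $35,262.00
Installment 2: opening $35,262.00; interest $352.62 → $35,614.62; payment $6,229.54; balance $29,385.08
Installment 3: opening $29,385.08; interest $293.85 → $29,678.93; payment $6,877.48; balance $22,801.45
Installment 4: opening $22,801.45; interest $228.01 → $23,029.46; payment $7,525.42; balance $15,504.04
Installment 5: opening $15,504.04; interest $155.04 → $15,659.08; payment $8,173.36; balance $7,485.72
Installment 6: opening $7,485.72; interest $74.85 → $7,560.57; payment $7,560.57; balance $0.00
Balance reaches $0.00 in installment 6.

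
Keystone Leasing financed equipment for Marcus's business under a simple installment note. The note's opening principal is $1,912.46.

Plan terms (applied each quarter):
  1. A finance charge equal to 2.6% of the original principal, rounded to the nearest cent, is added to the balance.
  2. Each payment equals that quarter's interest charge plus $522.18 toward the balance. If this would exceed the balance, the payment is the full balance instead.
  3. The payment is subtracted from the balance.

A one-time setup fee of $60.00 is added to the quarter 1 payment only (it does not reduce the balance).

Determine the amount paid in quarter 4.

$395.64

# | Opening | Interest | Payment | Fee | End bal
1 | $1,912.46 | $49.72 | $571.90 | $60.00 | $1,390.28
2 | $1,390.28 | $49.72 | $571.90 | — | $868.10
3 | $868.10 | $49.72 | $571.90 | — | $345.92
4 | $345.92 | $49.72 | $395.64 | — | $0.00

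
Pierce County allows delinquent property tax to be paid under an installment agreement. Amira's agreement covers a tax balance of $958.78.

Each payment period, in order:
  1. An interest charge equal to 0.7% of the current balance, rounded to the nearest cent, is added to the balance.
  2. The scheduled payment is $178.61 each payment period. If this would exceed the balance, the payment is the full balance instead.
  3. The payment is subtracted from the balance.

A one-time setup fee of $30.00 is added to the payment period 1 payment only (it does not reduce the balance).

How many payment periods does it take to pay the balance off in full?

6

# | Opening | Interest | Payment | Fee | End bal
1 | $958.78 | $6.71 | $178.61 | $30.00 | $786.88
2 | $786.88 | $5.51 | $178.61 | — | $613.78
3 | $613.78 | $4.30 | $178.61 | — | $439.47
4 | $439.47 | $3.08 | $178.61 | — | $263.94
5 | $263.94 | $1.85 | $178.61 | — | $87.18
6 | $87.18 | $0.61 | $87.79 | — | $0.00
Balance reaches $0.00 in payment period 6.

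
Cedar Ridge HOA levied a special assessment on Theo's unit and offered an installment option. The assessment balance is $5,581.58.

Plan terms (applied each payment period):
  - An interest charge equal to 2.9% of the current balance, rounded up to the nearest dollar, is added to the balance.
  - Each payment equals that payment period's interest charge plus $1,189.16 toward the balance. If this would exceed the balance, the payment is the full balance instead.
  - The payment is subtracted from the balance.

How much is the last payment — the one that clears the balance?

$848.94

Payment period 1: opening $5,581.58; interest $162.00 → $5,743.58; payment $1,351.16; balance $4,392.42
Payment period 2: opening $4,392.42; interest $128.00 → $4,520.42; payment $1,317.16; balance $3,203.26
Payment period 3: opening $3,203.26; interest $93.00 → $3,296.26; payment $1,282.16; balance $2,014.10
Payment period 4: opening $2,014.10; interest $59.00 → $2,073.10; payment $1,248.16; balance $824.94
Payment period 5: opening $824.94; interest $24.00 → $848.94; payment $848.94; balance $0.00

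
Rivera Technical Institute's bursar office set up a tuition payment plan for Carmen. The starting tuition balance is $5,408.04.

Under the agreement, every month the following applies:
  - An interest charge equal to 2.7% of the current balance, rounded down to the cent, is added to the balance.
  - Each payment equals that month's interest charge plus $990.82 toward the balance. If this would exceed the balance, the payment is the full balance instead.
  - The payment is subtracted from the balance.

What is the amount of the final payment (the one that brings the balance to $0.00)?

# | Opening | Interest | Payment | End bal
1 | $5,408.04 | $146.01 | $1,136.83 | $4,417.22
2 | $4,417.22 | $119.26 | $1,110.08 | $3,426.40
3 | $3,426.40 | $92.51 | $1,083.33 | $2,435.58
4 | $2,435.58 | $65.76 | $1,056.58 | $1,444.76
5 | $1,444.76 | $39.00 | $1,029.82 | $453.94
6 | $453.94 | $12.25 | $466.19 | $0.00

$466.19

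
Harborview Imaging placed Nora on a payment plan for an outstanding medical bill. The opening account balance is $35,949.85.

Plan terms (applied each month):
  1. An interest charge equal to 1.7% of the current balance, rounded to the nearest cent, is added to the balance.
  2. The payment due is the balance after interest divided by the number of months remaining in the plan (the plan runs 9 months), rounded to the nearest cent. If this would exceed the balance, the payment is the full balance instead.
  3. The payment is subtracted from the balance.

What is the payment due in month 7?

$4,494.71

Month 1: opening $35,949.85; interest $611.15 → $36,561.00; payment $4,062.33; balance $32,498.67
Month 2: opening $32,498.67; interest $552.48 → $33,051.15; payment $4,131.39; balance $28,919.76
Month 3: opening $28,919.76; interest $491.64 → $29,411.40; payment $4,201.63; balance $25,209.77
Month 4: opening $25,209.77; interest $428.57 → $25,638.34; payment $4,273.06; balance $21,365.28
Month 5: opening $21,365.28; interest $363.21 → $21,728.49; payment $4,345.70; balance $17,382.79
Month 6: opening $17,382.79; interest $295.51 → $17,678.30; payment $4,419.58; balance $13,258.72
Month 7: opening $13,258.72; interest $225.40 → $13,484.12; payment $4,494.71; balance $8,989.41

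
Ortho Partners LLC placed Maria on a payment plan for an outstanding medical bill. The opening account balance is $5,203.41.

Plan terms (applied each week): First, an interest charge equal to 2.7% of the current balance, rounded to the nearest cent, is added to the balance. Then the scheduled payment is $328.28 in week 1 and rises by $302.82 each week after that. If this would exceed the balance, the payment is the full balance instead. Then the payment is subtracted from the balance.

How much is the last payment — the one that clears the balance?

# | Opening | Interest | Payment | End bal
1 | $5,203.41 | $140.49 | $328.28 | $5,015.62
2 | $5,015.62 | $135.42 | $631.10 | $4,519.94
3 | $4,519.94 | $122.04 | $933.92 | $3,708.06
4 | $3,708.06 | $100.12 | $1,236.74 | $2,571.44
5 | $2,571.44 | $69.43 | $1,539.56 | $1,101.31
6 | $1,101.31 | $29.74 | $1,131.05 | $0.00

$1,131.05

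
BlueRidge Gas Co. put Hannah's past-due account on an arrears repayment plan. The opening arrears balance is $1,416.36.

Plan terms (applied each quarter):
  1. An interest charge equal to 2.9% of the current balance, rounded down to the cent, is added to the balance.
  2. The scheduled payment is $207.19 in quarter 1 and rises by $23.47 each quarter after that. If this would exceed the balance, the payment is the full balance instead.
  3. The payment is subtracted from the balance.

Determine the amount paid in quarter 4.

Quarter 1: $1,416.36 +$41.07 interest = $1,457.43; pay $207.19 → $1,250.24
Quarter 2: $1,250.24 +$36.25 interest = $1,286.49; pay $230.66 → $1,055.83
Quarter 3: $1,055.83 +$30.61 interest = $1,086.44; pay $254.13 → $832.31
Quarter 4: $832.31 +$24.13 interest = $856.44; pay $277.60 → $578.84

$277.60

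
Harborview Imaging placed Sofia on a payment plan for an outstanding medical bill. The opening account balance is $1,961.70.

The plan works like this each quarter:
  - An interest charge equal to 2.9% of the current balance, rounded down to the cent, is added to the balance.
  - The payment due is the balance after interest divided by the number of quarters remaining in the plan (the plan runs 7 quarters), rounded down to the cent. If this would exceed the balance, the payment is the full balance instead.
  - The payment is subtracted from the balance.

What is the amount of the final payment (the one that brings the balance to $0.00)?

$342.32

Quarter 1: $1,961.70 +$56.88 interest = $2,018.58; pay $288.36 → $1,730.22
Quarter 2: $1,730.22 +$50.17 interest = $1,780.39; pay $296.73 → $1,483.66
Quarter 3: $1,483.66 +$43.02 interest = $1,526.68; pay $305.33 → $1,221.35
Quarter 4: $1,221.35 +$35.41 interest = $1,256.76; pay $314.19 → $942.57
Quarter 5: $942.57 +$27.33 interest = $969.90; pay $323.30 → $646.60
Quarter 6: $646.60 +$18.75 interest = $665.35; pay $332.67 → $332.68
Quarter 7: $332.68 +$9.64 interest = $342.32; pay $342.32 → $0.00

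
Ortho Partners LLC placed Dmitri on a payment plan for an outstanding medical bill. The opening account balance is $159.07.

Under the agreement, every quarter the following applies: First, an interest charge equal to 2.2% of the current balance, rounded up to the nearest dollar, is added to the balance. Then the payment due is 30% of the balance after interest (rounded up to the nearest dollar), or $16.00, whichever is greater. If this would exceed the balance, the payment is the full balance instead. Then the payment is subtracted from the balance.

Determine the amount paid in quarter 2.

$36.00

# | Opening | Interest | Payment | End bal
1 | $159.07 | $4.00 | $49.00 | $114.07
2 | $114.07 | $3.00 | $36.00 | $81.07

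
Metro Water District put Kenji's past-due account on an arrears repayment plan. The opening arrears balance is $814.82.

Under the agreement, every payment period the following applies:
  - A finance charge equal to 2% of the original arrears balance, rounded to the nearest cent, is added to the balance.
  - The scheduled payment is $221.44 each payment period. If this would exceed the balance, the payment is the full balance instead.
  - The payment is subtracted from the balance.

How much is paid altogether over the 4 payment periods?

Payment period 1: $814.82 +$16.30 interest = $831.12; pay $221.44 → $609.68
Payment period 2: $609.68 +$16.30 interest = $625.98; pay $221.44 → $404.54
Payment period 3: $404.54 +$16.30 interest = $420.84; pay $221.44 → $199.40
Payment period 4: $199.40 +$16.30 interest = $215.70; pay $215.70 → $0.00
Total paid: $880.02

$880.02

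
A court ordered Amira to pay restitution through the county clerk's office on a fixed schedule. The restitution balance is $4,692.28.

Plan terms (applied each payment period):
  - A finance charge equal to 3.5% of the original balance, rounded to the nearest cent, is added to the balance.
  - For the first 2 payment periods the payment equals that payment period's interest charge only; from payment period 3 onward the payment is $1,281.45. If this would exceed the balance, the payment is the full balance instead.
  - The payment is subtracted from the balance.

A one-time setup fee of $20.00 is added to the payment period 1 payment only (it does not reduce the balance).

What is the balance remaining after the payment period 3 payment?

$3,575.06

Payment period 1: opening $4,692.28; interest $164.23 → $4,856.51; payment $164.23 (+ $20.00 fee); balance $4,692.28
Payment period 2: opening $4,692.28; interest $164.23 → $4,856.51; payment $164.23; balance $4,692.28
Payment period 3: opening $4,692.28; interest $164.23 → $4,856.51; payment $1,281.45; balance $3,575.06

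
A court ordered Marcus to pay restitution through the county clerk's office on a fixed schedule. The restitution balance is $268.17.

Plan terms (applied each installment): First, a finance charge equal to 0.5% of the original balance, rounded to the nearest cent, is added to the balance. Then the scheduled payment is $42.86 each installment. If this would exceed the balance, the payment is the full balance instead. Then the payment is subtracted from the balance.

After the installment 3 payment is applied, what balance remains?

# | Opening | Interest | Payment | End bal
1 | $268.17 | $1.34 | $42.86 | $226.65
2 | $226.65 | $1.34 | $42.86 | $185.13
3 | $185.13 | $1.34 | $42.86 | $143.61

$143.61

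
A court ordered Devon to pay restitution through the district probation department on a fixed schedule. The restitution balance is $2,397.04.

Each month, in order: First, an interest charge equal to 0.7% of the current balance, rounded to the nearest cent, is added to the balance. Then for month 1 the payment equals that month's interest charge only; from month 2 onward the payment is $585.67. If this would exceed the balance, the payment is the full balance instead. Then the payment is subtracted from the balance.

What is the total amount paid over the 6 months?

# | Opening | Interest | Payment | End bal
1 | $2,397.04 | $16.78 | $16.78 | $2,397.04
2 | $2,397.04 | $16.78 | $585.67 | $1,828.15
3 | $1,828.15 | $12.80 | $585.67 | $1,255.28
4 | $1,255.28 | $8.79 | $585.67 | $678.40
5 | $678.40 | $4.75 | $585.67 | $97.48
6 | $97.48 | $0.68 | $98.16 | $0.00
Total paid: $2,457.62

$2,457.62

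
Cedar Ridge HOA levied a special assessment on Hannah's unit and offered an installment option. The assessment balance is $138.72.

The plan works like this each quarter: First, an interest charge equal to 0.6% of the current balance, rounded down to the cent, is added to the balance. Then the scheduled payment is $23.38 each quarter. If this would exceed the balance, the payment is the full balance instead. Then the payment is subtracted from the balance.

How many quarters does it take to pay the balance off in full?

7

# | Opening | Interest | Payment | End bal
1 | $138.72 | $0.83 | $23.38 | $116.17
2 | $116.17 | $0.69 | $23.38 | $93.48
3 | $93.48 | $0.56 | $23.38 | $70.66
4 | $70.66 | $0.42 | $23.38 | $47.70
5 | $47.70 | $0.28 | $23.38 | $24.60
6 | $24.60 | $0.14 | $23.38 | $1.36
7 | $1.36 | $0.00 | $1.36 | $0.00
Balance reaches $0.00 in quarter 7.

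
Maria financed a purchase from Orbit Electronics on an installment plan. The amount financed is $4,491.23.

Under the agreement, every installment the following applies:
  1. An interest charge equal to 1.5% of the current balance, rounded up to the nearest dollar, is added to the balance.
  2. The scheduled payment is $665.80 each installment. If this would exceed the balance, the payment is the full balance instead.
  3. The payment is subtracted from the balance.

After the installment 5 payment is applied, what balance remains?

# | Opening | Interest | Payment | End bal
1 | $4,491.23 | $68.00 | $665.80 | $3,893.43
2 | $3,893.43 | $59.00 | $665.80 | $3,286.63
3 | $3,286.63 | $50.00 | $665.80 | $2,670.83
4 | $2,670.83 | $41.00 | $665.80 | $2,046.03
5 | $2,046.03 | $31.00 | $665.80 | $1,411.23

$1,411.23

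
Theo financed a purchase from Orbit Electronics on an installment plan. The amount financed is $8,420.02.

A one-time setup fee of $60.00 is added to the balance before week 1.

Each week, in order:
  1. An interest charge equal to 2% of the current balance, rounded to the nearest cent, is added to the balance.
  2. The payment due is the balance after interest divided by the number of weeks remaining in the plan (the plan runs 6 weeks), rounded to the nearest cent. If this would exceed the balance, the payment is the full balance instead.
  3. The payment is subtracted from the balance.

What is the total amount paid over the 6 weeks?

$9,093.80

# | Opening | Interest | Payment | End bal
1 | $8,480.02 | $169.60 | $1,441.60 | $7,208.02
2 | $7,208.02 | $144.16 | $1,470.44 | $5,881.74
3 | $5,881.74 | $117.63 | $1,499.84 | $4,499.53
4 | $4,499.53 | $89.99 | $1,529.84 | $3,059.68
5 | $3,059.68 | $61.19 | $1,560.44 | $1,560.43
6 | $1,560.43 | $31.21 | $1,591.64 | $0.00
Total paid: $9,093.80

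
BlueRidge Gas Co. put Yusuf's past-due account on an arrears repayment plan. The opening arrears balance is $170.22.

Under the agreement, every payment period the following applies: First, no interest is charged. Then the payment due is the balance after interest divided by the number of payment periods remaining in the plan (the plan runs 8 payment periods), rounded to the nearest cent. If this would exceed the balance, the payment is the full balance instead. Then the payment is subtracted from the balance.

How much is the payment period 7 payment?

$21.28

Payment period 1: opening $170.22; payment $21.28; balance $148.94
Payment period 2: opening $148.94; payment $21.28; balance $127.66
Payment period 3: opening $127.66; payment $21.28; balance $106.38
Payment period 4: opening $106.38; payment $21.28; balance $85.10
Payment period 5: opening $85.10; payment $21.28; balance $63.82
Payment period 6: opening $63.82; payment $21.27; balance $42.55
Payment period 7: opening $42.55; payment $21.28; balance $21.27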